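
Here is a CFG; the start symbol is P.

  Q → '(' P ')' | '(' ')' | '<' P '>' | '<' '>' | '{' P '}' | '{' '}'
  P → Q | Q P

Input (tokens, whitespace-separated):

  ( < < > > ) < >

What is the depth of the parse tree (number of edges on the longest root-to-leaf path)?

6

[P [Q ( [P [Q < [P [Q < >]] >]] )] [P [Q < >]]]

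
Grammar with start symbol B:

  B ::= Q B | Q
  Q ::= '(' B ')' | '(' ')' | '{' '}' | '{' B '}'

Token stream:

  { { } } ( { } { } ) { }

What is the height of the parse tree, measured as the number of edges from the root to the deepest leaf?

6

[B [Q { [B [Q { }]] }] [B [Q ( [B [Q { }] [B [Q { }]]] )] [B [Q { }]]]]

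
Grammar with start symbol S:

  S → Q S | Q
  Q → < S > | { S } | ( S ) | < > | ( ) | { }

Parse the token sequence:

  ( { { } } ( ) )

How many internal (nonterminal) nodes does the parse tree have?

[S [Q ( [S [Q { [S [Q { }]] }] [S [Q ( )]]] )]]

8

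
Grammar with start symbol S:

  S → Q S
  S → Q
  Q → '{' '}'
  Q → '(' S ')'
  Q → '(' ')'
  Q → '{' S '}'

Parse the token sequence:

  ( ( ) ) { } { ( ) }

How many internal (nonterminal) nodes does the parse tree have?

10

[S [Q ( [S [Q ( )]] )] [S [Q { }] [S [Q { [S [Q ( )]] }]]]]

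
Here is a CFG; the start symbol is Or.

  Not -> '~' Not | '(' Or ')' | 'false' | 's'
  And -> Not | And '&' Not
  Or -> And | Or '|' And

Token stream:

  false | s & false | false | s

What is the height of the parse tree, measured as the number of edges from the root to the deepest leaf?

6

[Or [Or [Or [Or [And [Not false]]] | [And [And [Not s]] & [Not false]]] | [And [Not false]]] | [And [Not s]]]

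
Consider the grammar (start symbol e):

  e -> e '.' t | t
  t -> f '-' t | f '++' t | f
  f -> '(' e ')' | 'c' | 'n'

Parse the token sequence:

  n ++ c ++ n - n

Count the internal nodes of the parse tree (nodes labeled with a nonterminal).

9

[e [t [f n] ++ [t [f c] ++ [t [f n] - [t [f n]]]]]]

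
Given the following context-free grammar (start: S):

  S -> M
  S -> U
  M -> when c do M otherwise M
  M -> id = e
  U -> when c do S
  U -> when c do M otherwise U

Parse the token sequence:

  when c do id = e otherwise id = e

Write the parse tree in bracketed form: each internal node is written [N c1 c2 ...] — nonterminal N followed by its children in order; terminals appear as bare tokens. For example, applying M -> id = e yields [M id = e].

[S [M when c do [M id = e] otherwise [M id = e]]]

S
M
when c do M otherwise M
when c do id = e otherwise M
when c do id = e otherwise id = e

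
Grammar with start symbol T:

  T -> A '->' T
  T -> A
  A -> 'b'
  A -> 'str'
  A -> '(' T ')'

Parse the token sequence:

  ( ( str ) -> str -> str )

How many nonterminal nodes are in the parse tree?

[T [A ( [T [A ( [T [A str]] )] -> [T [A str] -> [T [A str]]]] )]]

10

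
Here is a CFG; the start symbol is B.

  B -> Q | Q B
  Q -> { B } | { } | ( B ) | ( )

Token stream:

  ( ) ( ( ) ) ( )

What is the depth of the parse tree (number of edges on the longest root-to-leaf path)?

5

[B [Q ( )] [B [Q ( [B [Q ( )]] )] [B [Q ( )]]]]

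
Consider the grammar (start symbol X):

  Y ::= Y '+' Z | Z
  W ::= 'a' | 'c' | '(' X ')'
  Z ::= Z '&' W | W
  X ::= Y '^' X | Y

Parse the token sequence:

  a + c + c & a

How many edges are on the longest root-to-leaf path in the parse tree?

[X [Y [Y [Y [Z [W a]]] + [Z [W c]]] + [Z [Z [W c]] & [W a]]]]

6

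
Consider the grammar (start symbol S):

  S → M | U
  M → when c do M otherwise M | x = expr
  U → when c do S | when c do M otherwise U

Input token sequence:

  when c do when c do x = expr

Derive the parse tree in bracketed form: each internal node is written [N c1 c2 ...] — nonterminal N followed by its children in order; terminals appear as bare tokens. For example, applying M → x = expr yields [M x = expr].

[S [U when c do [S [U when c do [S [M x = expr]]]]]]

S
U
when c do S
when c do U
when c do when c do S
when c do when c do M
when c do when c do x = expr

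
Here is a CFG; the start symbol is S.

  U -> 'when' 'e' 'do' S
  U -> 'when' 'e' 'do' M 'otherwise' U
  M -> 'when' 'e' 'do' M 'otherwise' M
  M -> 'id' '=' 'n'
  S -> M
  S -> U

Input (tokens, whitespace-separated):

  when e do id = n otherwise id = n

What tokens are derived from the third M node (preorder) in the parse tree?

[S [M when e do [M id = n] otherwise [M id = n]]]

id = n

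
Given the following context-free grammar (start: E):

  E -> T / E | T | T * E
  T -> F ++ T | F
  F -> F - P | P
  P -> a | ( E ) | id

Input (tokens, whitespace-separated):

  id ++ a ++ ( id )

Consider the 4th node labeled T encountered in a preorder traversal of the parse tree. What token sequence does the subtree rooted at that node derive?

id

[E [T [F [P id]] ++ [T [F [P a]] ++ [T [F [P ( [E [T [F [P id]]]] )]]]]]]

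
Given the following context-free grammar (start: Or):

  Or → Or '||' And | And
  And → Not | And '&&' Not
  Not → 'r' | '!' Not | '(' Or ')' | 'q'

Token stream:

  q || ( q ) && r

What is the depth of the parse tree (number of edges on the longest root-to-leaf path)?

7

[Or [Or [And [Not q]]] || [And [And [Not ( [Or [And [Not q]]] )]] && [Not r]]]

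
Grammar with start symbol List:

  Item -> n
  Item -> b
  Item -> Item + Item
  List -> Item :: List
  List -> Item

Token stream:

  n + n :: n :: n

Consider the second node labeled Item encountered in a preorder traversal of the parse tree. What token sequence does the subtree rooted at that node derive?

[List [Item [Item n] + [Item n]] :: [List [Item n] :: [List [Item n]]]]

n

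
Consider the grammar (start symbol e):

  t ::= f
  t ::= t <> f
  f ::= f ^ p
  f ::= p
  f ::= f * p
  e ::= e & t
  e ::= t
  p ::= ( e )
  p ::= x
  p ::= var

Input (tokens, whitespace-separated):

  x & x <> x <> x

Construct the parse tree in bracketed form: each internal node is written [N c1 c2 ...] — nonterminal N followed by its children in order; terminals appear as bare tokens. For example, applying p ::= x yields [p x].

[e [e [t [f [p x]]]] & [t [t [t [f [p x]]] <> [f [p x]]] <> [f [p x]]]]

e
e & t
t & t
f & t
p & t
x & t
x & t <> f
x & t <> f <> f
x & f <> f <> f
x & p <> f <> f
x & x <> f <> f
x & x <> p <> f
x & x <> x <> f
x & x <> x <> p
x & x <> x <> x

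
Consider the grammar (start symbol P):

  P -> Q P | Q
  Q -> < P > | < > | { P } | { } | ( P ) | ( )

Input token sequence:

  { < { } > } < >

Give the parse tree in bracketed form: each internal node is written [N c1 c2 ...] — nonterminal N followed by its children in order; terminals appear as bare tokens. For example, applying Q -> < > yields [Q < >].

[P [Q { [P [Q < [P [Q { }]] >]] }] [P [Q < >]]]

P
Q P
{ P } P
{ Q } P
{ < P > } P
{ < Q > } P
{ < { } > } P
{ < { } > } Q
{ < { } > } < >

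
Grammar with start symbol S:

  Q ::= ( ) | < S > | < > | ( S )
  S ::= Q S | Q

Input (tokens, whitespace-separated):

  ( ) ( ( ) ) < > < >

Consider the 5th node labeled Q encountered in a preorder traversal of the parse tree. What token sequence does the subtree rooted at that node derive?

[S [Q ( )] [S [Q ( [S [Q ( )]] )] [S [Q < >] [S [Q < >]]]]]

< >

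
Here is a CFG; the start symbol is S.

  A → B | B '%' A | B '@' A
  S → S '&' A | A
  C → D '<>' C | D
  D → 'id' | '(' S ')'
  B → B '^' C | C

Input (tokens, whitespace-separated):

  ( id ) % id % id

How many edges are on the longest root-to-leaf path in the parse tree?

10

[S [A [B [C [D ( [S [A [B [C [D id]]]]] )]]] % [A [B [C [D id]]] % [A [B [C [D id]]]]]]]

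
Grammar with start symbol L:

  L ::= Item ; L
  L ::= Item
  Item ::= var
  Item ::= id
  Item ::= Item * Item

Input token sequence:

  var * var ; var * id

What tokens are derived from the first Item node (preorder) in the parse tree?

[L [Item [Item var] * [Item var]] ; [L [Item [Item var] * [Item id]]]]

var * var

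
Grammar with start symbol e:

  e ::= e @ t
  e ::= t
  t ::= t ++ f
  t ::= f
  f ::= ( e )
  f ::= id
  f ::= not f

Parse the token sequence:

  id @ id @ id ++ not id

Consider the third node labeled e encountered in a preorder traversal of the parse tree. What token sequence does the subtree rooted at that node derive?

[e [e [e [t [f id]]] @ [t [f id]]] @ [t [t [f id]] ++ [f not [f id]]]]

id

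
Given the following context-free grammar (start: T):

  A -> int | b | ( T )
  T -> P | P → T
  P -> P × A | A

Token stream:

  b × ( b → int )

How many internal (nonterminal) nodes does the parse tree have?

[T [P [P [A b]] × [A ( [T [P [A b]] → [T [P [A int]]]] )]]]

11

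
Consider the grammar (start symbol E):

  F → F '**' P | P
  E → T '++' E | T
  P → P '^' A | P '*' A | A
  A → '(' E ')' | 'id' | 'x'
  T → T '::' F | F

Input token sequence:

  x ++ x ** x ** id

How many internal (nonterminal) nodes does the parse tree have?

[E [T [F [P [A x]]]] ++ [E [T [F [F [F [P [A x]]] ** [P [A x]]] ** [P [A id]]]]]]

16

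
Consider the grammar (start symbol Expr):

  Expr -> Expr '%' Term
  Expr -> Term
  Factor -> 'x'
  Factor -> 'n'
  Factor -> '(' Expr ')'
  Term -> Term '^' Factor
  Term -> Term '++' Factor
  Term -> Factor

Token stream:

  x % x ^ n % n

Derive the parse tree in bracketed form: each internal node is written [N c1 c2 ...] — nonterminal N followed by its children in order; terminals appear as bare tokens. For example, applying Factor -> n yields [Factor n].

[Expr [Expr [Expr [Term [Factor x]]] % [Term [Term [Factor x]] ^ [Factor n]]] % [Term [Factor n]]]

Expr
Expr % Term
Expr % Term % Term
Term % Term % Term
Factor % Term % Term
x % Term % Term
x % Term ^ Factor % Term
x % Factor ^ Factor % Term
x % x ^ Factor % Term
x % x ^ n % Term
x % x ^ n % Factor
x % x ^ n % n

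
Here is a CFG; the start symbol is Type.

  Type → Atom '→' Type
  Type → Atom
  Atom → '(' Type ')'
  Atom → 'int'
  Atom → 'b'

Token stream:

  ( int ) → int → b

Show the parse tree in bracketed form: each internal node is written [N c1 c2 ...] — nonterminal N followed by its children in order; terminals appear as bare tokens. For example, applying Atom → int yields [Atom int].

[Type [Atom ( [Type [Atom int]] )] → [Type [Atom int] → [Type [Atom b]]]]

Type
Atom → Type
( Type ) → Type
( Atom ) → Type
( int ) → Type
( int ) → Atom → Type
( int ) → int → Type
( int ) → int → Atom
( int ) → int → b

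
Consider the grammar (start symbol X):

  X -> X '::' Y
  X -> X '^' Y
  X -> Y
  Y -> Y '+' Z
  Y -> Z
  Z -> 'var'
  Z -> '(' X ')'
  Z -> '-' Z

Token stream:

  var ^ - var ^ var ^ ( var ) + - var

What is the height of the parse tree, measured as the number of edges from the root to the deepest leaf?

7

[X [X [X [X [Y [Z var]]] ^ [Y [Z - [Z var]]]] ^ [Y [Z var]]] ^ [Y [Y [Z ( [X [Y [Z var]]] )]] + [Z - [Z var]]]]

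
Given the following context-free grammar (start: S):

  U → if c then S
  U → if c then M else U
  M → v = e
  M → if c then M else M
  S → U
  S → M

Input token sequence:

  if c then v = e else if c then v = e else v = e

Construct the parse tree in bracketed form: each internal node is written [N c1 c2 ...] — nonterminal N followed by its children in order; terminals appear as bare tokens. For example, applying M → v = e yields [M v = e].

S
M
if c then M else M
if c then v = e else M
if c then v = e else if c then M else M
if c then v = e else if c then v = e else M
if c then v = e else if c then v = e else v = e

[S [M if c then [M v = e] else [M if c then [M v = e] else [M v = e]]]]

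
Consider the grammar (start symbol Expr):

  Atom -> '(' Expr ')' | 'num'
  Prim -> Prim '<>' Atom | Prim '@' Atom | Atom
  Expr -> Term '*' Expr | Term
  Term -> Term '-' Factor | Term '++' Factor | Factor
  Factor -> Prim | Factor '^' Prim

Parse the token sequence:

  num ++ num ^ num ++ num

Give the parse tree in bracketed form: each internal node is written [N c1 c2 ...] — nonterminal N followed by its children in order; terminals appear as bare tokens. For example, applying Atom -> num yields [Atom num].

[Expr [Term [Term [Term [Factor [Prim [Atom num]]]] ++ [Factor [Factor [Prim [Atom num]]] ^ [Prim [Atom num]]]] ++ [Factor [Prim [Atom num]]]]]

Expr
Term
Term ++ Factor
Term ++ Factor ++ Factor
Factor ++ Factor ++ Factor
Prim ++ Factor ++ Factor
Atom ++ Factor ++ Factor
num ++ Factor ++ Factor
num ++ Factor ^ Prim ++ Factor
num ++ Prim ^ Prim ++ Factor
num ++ Atom ^ Prim ++ Factor
num ++ num ^ Prim ++ Factor
num ++ num ^ Atom ++ Factor
num ++ num ^ num ++ Factor
num ++ num ^ num ++ Prim
num ++ num ^ num ++ Atom
num ++ num ^ num ++ num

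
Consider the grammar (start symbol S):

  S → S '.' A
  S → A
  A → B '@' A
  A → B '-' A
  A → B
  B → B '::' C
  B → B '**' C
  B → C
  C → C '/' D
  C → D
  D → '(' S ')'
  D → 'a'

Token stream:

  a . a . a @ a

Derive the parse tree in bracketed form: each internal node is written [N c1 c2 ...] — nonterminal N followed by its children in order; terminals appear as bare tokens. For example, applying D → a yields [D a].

[S [S [S [A [B [C [D a]]]]] . [A [B [C [D a]]]]] . [A [B [C [D a]]] @ [A [B [C [D a]]]]]]

S
S . A
S . A . A
A . A . A
B . A . A
C . A . A
D . A . A
a . A . A
a . B . A
a . C . A
a . D . A
a . a . A
a . a . B @ A
a . a . C @ A
a . a . D @ A
a . a . a @ A
a . a . a @ B
a . a . a @ C
a . a . a @ D
a . a . a @ a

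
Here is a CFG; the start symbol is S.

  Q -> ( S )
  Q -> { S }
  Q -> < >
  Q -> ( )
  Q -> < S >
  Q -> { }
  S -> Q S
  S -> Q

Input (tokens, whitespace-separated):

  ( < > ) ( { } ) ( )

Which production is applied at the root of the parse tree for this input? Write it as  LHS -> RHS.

S -> Q S

[S [Q ( [S [Q < >]] )] [S [Q ( [S [Q { }]] )] [S [Q ( )]]]]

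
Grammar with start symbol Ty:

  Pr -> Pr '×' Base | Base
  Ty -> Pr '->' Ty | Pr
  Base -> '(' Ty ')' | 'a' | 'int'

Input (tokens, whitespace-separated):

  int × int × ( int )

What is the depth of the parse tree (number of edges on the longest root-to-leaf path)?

[Ty [Pr [Pr [Pr [Base int]] × [Base int]] × [Base ( [Ty [Pr [Base int]]] )]]]

6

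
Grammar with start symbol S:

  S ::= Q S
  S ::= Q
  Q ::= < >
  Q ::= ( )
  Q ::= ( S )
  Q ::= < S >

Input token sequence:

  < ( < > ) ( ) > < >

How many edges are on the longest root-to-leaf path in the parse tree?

[S [Q < [S [Q ( [S [Q < >]] )] [S [Q ( )]]] >] [S [Q < >]]]

6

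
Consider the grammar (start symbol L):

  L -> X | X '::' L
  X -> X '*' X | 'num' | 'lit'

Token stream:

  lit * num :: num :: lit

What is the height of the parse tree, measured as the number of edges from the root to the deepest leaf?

[L [X [X lit] * [X num]] :: [L [X num] :: [L [X lit]]]]

4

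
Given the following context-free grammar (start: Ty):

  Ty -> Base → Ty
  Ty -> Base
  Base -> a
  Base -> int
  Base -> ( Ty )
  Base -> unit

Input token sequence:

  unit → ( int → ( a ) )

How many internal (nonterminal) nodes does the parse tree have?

[Ty [Base unit] → [Ty [Base ( [Ty [Base int] → [Ty [Base ( [Ty [Base a]] )]]] )]]]

10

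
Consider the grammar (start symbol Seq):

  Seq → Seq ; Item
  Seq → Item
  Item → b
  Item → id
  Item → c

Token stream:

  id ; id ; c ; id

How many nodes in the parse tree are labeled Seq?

[Seq [Seq [Seq [Seq [Item id]] ; [Item id]] ; [Item c]] ; [Item id]]

4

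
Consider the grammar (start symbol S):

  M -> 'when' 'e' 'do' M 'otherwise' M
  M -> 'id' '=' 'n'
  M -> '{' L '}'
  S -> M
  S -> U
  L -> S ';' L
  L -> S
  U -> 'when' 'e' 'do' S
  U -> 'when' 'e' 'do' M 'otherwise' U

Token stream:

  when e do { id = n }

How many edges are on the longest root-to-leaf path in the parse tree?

[S [U when e do [S [M { [L [S [M id = n]]] }]]]]

7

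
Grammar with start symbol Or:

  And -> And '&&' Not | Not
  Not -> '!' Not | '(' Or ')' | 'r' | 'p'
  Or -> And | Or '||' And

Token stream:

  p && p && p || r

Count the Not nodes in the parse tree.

[Or [Or [And [And [And [Not p]] && [Not p]] && [Not p]]] || [And [Not r]]]

4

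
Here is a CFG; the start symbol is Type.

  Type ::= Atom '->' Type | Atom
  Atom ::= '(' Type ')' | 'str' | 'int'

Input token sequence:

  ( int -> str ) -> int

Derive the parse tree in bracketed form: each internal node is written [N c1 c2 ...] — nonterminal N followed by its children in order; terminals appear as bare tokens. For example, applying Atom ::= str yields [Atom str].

Type
Atom -> Type
( Type ) -> Type
( Atom -> Type ) -> Type
( int -> Type ) -> Type
( int -> Atom ) -> Type
( int -> str ) -> Type
( int -> str ) -> Atom
( int -> str ) -> int

[Type [Atom ( [Type [Atom int] -> [Type [Atom str]]] )] -> [Type [Atom int]]]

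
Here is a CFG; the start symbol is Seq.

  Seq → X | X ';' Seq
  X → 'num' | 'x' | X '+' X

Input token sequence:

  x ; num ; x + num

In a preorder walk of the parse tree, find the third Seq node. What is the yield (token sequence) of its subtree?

x + num

[Seq [X x] ; [Seq [X num] ; [Seq [X [X x] + [X num]]]]]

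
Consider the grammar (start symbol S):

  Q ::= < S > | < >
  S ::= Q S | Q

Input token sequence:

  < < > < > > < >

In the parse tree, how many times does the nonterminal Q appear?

4

[S [Q < [S [Q < >] [S [Q < >]]] >] [S [Q < >]]]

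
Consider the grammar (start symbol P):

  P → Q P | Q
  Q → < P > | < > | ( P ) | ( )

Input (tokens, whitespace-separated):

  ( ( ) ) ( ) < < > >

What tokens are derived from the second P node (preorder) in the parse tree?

( )

[P [Q ( [P [Q ( )]] )] [P [Q ( )] [P [Q < [P [Q < >]] >]]]]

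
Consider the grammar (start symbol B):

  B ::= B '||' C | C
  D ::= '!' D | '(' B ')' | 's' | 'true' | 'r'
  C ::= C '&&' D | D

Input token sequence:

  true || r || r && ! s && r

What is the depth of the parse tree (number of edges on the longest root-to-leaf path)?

5

[B [B [B [C [D true]]] || [C [D r]]] || [C [C [C [D r]] && [D ! [D s]]] && [D r]]]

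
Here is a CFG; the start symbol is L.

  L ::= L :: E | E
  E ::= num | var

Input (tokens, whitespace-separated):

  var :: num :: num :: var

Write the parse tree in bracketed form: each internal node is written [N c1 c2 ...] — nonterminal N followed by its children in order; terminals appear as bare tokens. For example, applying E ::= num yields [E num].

[L [L [L [L [E var]] :: [E num]] :: [E num]] :: [E var]]

L
L :: E
L :: E :: E
L :: E :: E :: E
E :: E :: E :: E
var :: E :: E :: E
var :: num :: E :: E
var :: num :: num :: E
var :: num :: num :: var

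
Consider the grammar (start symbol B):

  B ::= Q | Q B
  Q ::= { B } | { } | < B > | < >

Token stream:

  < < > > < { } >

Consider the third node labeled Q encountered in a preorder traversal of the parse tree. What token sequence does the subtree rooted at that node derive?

< { } >

[B [Q < [B [Q < >]] >] [B [Q < [B [Q { }]] >]]]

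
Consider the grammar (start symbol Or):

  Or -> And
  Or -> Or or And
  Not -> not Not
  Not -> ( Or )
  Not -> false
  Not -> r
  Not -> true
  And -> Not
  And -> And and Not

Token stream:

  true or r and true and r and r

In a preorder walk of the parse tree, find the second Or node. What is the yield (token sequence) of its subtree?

true

[Or [Or [And [Not true]]] or [And [And [And [And [Not r]] and [Not true]] and [Not r]] and [Not r]]]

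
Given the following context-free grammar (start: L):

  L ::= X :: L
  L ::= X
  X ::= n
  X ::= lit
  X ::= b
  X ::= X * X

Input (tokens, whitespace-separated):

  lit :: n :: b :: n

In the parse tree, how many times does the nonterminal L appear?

[L [X lit] :: [L [X n] :: [L [X b] :: [L [X n]]]]]

4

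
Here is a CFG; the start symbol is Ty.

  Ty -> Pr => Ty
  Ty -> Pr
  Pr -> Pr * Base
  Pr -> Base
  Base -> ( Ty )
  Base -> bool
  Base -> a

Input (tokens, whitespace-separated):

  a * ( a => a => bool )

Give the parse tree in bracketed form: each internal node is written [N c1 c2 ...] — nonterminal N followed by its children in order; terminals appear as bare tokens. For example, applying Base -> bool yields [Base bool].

[Ty [Pr [Pr [Base a]] * [Base ( [Ty [Pr [Base a]] => [Ty [Pr [Base a]] => [Ty [Pr [Base bool]]]]] )]]]

Ty
Pr
Pr * Base
Base * Base
a * Base
a * ( Ty )
a * ( Pr => Ty )
a * ( Base => Ty )
a * ( a => Ty )
a * ( a => Pr => Ty )
a * ( a => Base => Ty )
a * ( a => a => Ty )
a * ( a => a => Pr )
a * ( a => a => Base )
a * ( a => a => bool )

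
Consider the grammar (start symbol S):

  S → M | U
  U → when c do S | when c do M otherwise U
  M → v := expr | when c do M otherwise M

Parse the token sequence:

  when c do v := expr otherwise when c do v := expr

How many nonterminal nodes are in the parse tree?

[S [U when c do [M v := expr] otherwise [U when c do [S [M v := expr]]]]]

6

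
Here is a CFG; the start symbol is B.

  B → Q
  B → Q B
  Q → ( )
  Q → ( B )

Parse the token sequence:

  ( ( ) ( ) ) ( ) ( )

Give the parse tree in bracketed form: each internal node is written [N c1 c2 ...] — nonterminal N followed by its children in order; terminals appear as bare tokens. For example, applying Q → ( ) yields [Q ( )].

[B [Q ( [B [Q ( )] [B [Q ( )]]] )] [B [Q ( )] [B [Q ( )]]]]

B
Q B
( B ) B
( Q B ) B
( ( ) B ) B
( ( ) Q ) B
( ( ) ( ) ) B
( ( ) ( ) ) Q B
( ( ) ( ) ) ( ) B
( ( ) ( ) ) ( ) Q
( ( ) ( ) ) ( ) ( )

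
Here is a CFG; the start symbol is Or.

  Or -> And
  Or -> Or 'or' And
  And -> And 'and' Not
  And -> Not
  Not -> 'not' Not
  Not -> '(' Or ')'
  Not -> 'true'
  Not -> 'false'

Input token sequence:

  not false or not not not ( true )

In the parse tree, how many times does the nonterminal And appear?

[Or [Or [And [Not not [Not false]]]] or [And [Not not [Not not [Not not [Not ( [Or [And [Not true]]] )]]]]]]

3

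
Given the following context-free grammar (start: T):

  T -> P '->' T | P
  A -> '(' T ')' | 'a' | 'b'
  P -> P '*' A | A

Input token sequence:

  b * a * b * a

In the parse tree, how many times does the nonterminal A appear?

[T [P [P [P [P [A b]] * [A a]] * [A b]] * [A a]]]

4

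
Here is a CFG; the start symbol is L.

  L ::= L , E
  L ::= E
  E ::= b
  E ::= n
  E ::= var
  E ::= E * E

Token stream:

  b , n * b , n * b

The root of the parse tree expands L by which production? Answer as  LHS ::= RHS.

[L [L [L [E b]] , [E [E n] * [E b]]] , [E [E n] * [E b]]]

L ::= L , E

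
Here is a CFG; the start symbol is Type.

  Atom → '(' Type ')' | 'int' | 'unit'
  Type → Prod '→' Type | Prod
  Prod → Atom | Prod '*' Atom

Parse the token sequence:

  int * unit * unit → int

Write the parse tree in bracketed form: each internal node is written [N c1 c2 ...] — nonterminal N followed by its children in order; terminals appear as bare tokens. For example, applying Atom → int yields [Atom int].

Type
Prod → Type
Prod * Atom → Type
Prod * Atom * Atom → Type
Atom * Atom * Atom → Type
int * Atom * Atom → Type
int * unit * Atom → Type
int * unit * unit → Type
int * unit * unit → Prod
int * unit * unit → Atom
int * unit * unit → int

[Type [Prod [Prod [Prod [Atom int]] * [Atom unit]] * [Atom unit]] → [Type [Prod [Atom int]]]]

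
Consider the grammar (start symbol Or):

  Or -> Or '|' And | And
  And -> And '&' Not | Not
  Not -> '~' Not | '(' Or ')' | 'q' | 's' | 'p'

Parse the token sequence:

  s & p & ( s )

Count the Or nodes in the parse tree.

[Or [And [And [And [Not s]] & [Not p]] & [Not ( [Or [And [Not s]]] )]]]

2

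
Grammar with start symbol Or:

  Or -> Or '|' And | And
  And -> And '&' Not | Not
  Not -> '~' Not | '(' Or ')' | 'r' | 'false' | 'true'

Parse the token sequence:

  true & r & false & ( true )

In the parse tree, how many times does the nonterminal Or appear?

2

[Or [And [And [And [And [Not true]] & [Not r]] & [Not false]] & [Not ( [Or [And [Not true]]] )]]]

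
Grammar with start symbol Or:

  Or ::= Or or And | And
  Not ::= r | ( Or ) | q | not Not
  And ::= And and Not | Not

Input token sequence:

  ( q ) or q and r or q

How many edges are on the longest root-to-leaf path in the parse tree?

[Or [Or [Or [And [Not ( [Or [And [Not q]]] )]]] or [And [And [Not q]] and [Not r]]] or [And [Not q]]]

8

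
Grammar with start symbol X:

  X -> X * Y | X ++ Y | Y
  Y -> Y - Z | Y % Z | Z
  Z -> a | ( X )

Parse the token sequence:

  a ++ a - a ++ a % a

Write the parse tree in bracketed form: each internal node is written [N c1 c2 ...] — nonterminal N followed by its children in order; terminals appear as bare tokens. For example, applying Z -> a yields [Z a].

X
X ++ Y
X ++ Y ++ Y
Y ++ Y ++ Y
Z ++ Y ++ Y
a ++ Y ++ Y
a ++ Y - Z ++ Y
a ++ Z - Z ++ Y
a ++ a - Z ++ Y
a ++ a - a ++ Y
a ++ a - a ++ Y % Z
a ++ a - a ++ Z % Z
a ++ a - a ++ a % Z
a ++ a - a ++ a % a

[X [X [X [Y [Z a]]] ++ [Y [Y [Z a]] - [Z a]]] ++ [Y [Y [Z a]] % [Z a]]]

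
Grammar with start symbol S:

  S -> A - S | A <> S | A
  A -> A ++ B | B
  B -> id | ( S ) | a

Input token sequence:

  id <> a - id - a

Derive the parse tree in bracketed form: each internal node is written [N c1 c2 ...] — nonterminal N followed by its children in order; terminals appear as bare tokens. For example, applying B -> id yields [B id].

S
A <> S
B <> S
id <> S
id <> A - S
id <> B - S
id <> a - S
id <> a - A - S
id <> a - B - S
id <> a - id - S
id <> a - id - A
id <> a - id - B
id <> a - id - a

[S [A [B id]] <> [S [A [B a]] - [S [A [B id]] - [S [A [B a]]]]]]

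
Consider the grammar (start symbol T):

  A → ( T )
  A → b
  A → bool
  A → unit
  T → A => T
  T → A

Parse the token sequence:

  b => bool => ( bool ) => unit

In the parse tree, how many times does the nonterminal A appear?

5

[T [A b] => [T [A bool] => [T [A ( [T [A bool]] )] => [T [A unit]]]]]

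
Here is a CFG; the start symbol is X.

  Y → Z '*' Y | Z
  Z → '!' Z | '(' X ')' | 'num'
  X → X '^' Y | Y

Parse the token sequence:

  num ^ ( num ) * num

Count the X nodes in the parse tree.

[X [X [Y [Z num]]] ^ [Y [Z ( [X [Y [Z num]]] )] * [Y [Z num]]]]

3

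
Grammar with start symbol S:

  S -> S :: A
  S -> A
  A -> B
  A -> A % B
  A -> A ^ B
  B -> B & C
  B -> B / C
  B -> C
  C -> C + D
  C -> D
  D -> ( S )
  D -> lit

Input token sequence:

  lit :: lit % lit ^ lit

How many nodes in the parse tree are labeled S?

[S [S [A [B [C [D lit]]]]] :: [A [A [A [B [C [D lit]]]] % [B [C [D lit]]]] ^ [B [C [D lit]]]]]

2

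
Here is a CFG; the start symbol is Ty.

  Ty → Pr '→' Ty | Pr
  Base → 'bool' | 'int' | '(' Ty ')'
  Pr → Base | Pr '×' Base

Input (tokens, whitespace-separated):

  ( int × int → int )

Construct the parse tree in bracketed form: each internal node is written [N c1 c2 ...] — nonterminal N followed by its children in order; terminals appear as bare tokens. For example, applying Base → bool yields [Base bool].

[Ty [Pr [Base ( [Ty [Pr [Pr [Base int]] × [Base int]] → [Ty [Pr [Base int]]]] )]]]

Ty
Pr
Base
( Ty )
( Pr → Ty )
( Pr × Base → Ty )
( Base × Base → Ty )
( int × Base → Ty )
( int × int → Ty )
( int × int → Pr )
( int × int → Base )
( int × int → int )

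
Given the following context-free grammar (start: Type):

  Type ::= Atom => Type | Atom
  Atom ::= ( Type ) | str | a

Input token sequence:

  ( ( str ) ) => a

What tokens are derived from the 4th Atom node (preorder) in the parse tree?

a

[Type [Atom ( [Type [Atom ( [Type [Atom str]] )]] )] => [Type [Atom a]]]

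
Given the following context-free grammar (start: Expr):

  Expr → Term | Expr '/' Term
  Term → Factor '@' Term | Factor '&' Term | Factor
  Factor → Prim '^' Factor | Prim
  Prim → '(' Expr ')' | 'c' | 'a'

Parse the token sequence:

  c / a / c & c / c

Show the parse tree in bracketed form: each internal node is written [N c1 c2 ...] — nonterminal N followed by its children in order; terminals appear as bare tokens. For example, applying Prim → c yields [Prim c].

Expr
Expr / Term
Expr / Term / Term
Expr / Term / Term / Term
Term / Term / Term / Term
Factor / Term / Term / Term
Prim / Term / Term / Term
c / Term / Term / Term
c / Factor / Term / Term
c / Prim / Term / Term
c / a / Term / Term
c / a / Factor & Term / Term
c / a / Prim & Term / Term
c / a / c & Term / Term
c / a / c & Factor / Term
c / a / c & Prim / Term
c / a / c & c / Term
c / a / c & c / Factor
c / a / c & c / Prim
c / a / c & c / c

[Expr [Expr [Expr [Expr [Term [Factor [Prim c]]]] / [Term [Factor [Prim a]]]] / [Term [Factor [Prim c]] & [Term [Factor [Prim c]]]]] / [Term [Factor [Prim c]]]]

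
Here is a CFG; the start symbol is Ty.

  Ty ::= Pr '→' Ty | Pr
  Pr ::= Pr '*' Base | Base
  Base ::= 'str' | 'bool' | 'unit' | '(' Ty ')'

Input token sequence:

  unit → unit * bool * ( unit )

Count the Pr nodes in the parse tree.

[Ty [Pr [Base unit]] → [Ty [Pr [Pr [Pr [Base unit]] * [Base bool]] * [Base ( [Ty [Pr [Base unit]]] )]]]]

5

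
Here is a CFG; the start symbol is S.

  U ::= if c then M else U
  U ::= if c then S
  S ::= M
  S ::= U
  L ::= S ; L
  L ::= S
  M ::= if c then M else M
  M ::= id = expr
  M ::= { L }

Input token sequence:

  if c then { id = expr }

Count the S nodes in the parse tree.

3

[S [U if c then [S [M { [L [S [M id = expr]]] }]]]]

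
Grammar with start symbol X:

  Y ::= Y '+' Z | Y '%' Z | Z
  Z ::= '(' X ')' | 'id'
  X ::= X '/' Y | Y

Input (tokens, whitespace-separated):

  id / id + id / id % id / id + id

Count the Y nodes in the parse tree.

[X [X [X [X [Y [Z id]]] / [Y [Y [Z id]] + [Z id]]] / [Y [Y [Z id]] % [Z id]]] / [Y [Y [Z id]] + [Z id]]]

7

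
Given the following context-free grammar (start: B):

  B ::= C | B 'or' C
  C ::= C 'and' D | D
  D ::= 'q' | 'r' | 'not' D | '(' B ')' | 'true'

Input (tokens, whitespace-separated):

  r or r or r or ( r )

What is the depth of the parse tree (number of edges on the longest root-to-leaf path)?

[B [B [B [B [C [D r]]] or [C [D r]]] or [C [D r]]] or [C [D ( [B [C [D r]]] )]]]

6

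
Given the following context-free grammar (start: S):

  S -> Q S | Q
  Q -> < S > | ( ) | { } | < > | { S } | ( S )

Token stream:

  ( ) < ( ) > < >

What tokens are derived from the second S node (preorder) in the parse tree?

[S [Q ( )] [S [Q < [S [Q ( )]] >] [S [Q < >]]]]

< ( ) > < >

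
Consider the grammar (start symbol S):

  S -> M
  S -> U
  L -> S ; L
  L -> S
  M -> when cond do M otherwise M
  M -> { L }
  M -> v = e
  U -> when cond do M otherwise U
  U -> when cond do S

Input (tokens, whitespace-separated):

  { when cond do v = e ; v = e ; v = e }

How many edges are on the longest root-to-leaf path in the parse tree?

[S [M { [L [S [U when cond do [S [M v = e]]]] ; [L [S [M v = e]] ; [L [S [M v = e]]]]] }]]

7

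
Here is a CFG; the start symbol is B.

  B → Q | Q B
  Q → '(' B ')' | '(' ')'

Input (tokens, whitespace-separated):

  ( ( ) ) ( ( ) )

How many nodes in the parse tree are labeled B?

[B [Q ( [B [Q ( )]] )] [B [Q ( [B [Q ( )]] )]]]

4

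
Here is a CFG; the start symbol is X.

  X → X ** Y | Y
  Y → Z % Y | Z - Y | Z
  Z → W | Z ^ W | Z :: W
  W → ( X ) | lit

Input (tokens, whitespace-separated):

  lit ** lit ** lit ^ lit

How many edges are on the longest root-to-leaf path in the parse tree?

6

[X [X [X [Y [Z [W lit]]]] ** [Y [Z [W lit]]]] ** [Y [Z [Z [W lit]] ^ [W lit]]]]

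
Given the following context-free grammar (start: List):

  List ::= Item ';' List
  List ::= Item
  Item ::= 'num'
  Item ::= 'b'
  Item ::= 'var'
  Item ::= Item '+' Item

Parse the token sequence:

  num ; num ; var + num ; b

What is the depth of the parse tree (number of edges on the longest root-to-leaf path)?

[List [Item num] ; [List [Item num] ; [List [Item [Item var] + [Item num]] ; [List [Item b]]]]]

5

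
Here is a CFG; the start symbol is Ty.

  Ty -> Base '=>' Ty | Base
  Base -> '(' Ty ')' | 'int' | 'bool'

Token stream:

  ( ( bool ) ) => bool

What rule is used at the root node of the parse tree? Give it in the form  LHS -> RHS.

[Ty [Base ( [Ty [Base ( [Ty [Base bool]] )]] )] => [Ty [Base bool]]]

Ty -> Base '=>' Ty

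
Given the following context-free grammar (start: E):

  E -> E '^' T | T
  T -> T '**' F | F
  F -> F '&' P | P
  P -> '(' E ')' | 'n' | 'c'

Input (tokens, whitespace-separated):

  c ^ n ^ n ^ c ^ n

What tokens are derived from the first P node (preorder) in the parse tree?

[E [E [E [E [E [T [F [P c]]]] ^ [T [F [P n]]]] ^ [T [F [P n]]]] ^ [T [F [P c]]]] ^ [T [F [P n]]]]

c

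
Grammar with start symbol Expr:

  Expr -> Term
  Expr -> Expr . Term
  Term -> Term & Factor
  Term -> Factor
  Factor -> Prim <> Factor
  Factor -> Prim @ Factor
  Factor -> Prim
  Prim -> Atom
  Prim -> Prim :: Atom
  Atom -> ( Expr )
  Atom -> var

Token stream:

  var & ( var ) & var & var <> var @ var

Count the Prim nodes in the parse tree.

7

[Expr [Term [Term [Term [Term [Factor [Prim [Atom var]]]] & [Factor [Prim [Atom ( [Expr [Term [Factor [Prim [Atom var]]]]] )]]]] & [Factor [Prim [Atom var]]]] & [Factor [Prim [Atom var]] <> [Factor [Prim [Atom var]] @ [Factor [Prim [Atom var]]]]]]]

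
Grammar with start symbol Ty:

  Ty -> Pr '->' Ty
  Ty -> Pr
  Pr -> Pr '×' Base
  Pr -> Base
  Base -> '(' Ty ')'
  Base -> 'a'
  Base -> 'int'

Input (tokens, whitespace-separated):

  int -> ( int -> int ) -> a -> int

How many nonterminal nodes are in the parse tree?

[Ty [Pr [Base int]] -> [Ty [Pr [Base ( [Ty [Pr [Base int]] -> [Ty [Pr [Base int]]]] )]] -> [Ty [Pr [Base a]] -> [Ty [Pr [Base int]]]]]]

18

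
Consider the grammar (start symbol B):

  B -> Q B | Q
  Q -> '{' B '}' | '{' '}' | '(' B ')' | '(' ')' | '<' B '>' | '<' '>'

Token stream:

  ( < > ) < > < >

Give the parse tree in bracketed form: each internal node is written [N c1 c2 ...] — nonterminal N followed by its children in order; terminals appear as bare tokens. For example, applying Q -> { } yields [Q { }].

[B [Q ( [B [Q < >]] )] [B [Q < >] [B [Q < >]]]]

B
Q B
( B ) B
( Q ) B
( < > ) B
( < > ) Q B
( < > ) < > B
( < > ) < > Q
( < > ) < > < >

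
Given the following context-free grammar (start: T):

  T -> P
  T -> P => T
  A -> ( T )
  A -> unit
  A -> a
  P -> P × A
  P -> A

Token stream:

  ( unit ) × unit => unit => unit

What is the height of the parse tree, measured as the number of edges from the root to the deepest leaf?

7

[T [P [P [A ( [T [P [A unit]]] )]] × [A unit]] => [T [P [A unit]] => [T [P [A unit]]]]]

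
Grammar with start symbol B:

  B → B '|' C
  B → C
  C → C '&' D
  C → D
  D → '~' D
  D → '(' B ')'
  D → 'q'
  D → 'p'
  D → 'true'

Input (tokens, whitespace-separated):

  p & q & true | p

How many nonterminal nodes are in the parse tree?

10

[B [B [C [C [C [D p]] & [D q]] & [D true]]] | [C [D p]]]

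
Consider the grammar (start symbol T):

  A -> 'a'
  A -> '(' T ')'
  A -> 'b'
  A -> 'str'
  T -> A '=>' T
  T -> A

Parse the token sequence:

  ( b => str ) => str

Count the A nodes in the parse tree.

4

[T [A ( [T [A b] => [T [A str]]] )] => [T [A str]]]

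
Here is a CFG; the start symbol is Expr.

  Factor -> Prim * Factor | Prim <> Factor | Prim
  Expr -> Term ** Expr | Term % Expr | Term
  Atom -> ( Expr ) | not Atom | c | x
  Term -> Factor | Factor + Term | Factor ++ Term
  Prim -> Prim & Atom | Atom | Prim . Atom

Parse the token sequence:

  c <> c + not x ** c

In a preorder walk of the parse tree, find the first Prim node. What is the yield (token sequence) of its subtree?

c

[Expr [Term [Factor [Prim [Atom c]] <> [Factor [Prim [Atom c]]]] + [Term [Factor [Prim [Atom not [Atom x]]]]]] ** [Expr [Term [Factor [Prim [Atom c]]]]]]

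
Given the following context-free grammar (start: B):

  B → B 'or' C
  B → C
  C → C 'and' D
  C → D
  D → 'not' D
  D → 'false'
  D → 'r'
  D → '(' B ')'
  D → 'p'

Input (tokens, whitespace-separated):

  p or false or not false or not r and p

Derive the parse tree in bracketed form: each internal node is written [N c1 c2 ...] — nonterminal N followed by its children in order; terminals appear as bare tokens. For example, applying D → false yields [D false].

B
B or C
B or C or C
B or C or C or C
C or C or C or C
D or C or C or C
p or C or C or C
p or D or C or C
p or false or C or C
p or false or D or C
p or false or not D or C
p or false or not false or C
p or false or not false or C and D
p or false or not false or D and D
p or false or not false or not D and D
p or false or not false or not r and D
p or false or not false or not r and p

[B [B [B [B [C [D p]]] or [C [D false]]] or [C [D not [D false]]]] or [C [C [D not [D r]]] and [D p]]]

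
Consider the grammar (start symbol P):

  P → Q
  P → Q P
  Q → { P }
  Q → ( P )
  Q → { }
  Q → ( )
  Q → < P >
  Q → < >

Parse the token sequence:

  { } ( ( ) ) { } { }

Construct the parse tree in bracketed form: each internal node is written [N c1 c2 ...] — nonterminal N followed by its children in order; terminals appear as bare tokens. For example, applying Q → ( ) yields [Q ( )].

[P [Q { }] [P [Q ( [P [Q ( )]] )] [P [Q { }] [P [Q { }]]]]]

P
Q P
{ } P
{ } Q P
{ } ( P ) P
{ } ( Q ) P
{ } ( ( ) ) P
{ } ( ( ) ) Q P
{ } ( ( ) ) { } P
{ } ( ( ) ) { } Q
{ } ( ( ) ) { } { }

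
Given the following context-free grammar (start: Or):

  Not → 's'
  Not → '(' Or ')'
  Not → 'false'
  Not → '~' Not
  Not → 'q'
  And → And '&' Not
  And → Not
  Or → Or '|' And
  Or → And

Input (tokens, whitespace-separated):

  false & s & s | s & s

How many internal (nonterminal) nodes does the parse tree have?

[Or [Or [And [And [And [Not false]] & [Not s]] & [Not s]]] | [And [And [Not s]] & [Not s]]]

12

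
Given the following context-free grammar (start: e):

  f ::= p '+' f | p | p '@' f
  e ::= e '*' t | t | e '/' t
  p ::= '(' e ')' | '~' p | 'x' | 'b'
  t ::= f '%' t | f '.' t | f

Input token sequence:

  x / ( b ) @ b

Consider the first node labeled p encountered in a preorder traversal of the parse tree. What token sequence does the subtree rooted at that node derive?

[e [e [t [f [p x]]]] / [t [f [p ( [e [t [f [p b]]]] )] @ [f [p b]]]]]

x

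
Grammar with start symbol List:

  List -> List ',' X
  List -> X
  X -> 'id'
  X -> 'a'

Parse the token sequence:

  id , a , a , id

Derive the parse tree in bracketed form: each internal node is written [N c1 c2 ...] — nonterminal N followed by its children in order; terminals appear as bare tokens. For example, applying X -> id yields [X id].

List
List , X
List , X , X
List , X , X , X
X , X , X , X
id , X , X , X
id , a , X , X
id , a , a , X
id , a , a , id

[List [List [List [List [X id]] , [X a]] , [X a]] , [X id]]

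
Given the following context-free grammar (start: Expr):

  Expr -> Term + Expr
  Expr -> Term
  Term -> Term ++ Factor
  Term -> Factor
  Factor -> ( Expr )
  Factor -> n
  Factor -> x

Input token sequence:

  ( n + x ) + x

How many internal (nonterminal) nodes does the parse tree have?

[Expr [Term [Factor ( [Expr [Term [Factor n]] + [Expr [Term [Factor x]]]] )]] + [Expr [Term [Factor x]]]]

12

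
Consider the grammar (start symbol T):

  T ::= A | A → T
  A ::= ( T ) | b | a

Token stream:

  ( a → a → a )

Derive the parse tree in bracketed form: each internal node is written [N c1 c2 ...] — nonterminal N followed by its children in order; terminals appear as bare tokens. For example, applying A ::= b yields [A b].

T
A
( T )
( A → T )
( a → T )
( a → A → T )
( a → a → T )
( a → a → A )
( a → a → a )

[T [A ( [T [A a] → [T [A a] → [T [A a]]]] )]]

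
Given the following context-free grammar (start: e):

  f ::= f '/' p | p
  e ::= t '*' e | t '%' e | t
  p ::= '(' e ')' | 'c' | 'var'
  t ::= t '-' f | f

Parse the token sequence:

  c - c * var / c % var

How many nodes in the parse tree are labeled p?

5

[e [t [t [f [p c]]] - [f [p c]]] * [e [t [f [f [p var]] / [p c]]] % [e [t [f [p var]]]]]]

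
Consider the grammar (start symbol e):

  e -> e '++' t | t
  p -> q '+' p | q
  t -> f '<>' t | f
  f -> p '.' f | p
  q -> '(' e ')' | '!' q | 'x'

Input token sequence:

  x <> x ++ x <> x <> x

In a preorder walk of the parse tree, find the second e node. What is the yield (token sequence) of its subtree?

x <> x

[e [e [t [f [p [q x]]] <> [t [f [p [q x]]]]]] ++ [t [f [p [q x]]] <> [t [f [p [q x]]] <> [t [f [p [q x]]]]]]]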